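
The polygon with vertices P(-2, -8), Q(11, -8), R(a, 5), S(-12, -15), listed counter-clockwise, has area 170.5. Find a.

Write out the shoelace sum; only the two edges meeting at R involve a:
2·Area = [(11·5 − a·(-8)) + (a·(-15) − (-12)·5)] + 170
       = -7·a + 285 = 341
⇒ a = -8.

-8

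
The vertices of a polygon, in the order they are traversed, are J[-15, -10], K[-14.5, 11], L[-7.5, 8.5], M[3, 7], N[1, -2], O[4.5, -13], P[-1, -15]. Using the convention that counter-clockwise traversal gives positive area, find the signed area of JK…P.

Apply the shoelace (surveyor's) formula: 2A = Σ (x_i·y_{i+1} − x_{i+1}·y_i), indices taken mod 7.
Cross-terms: -310, -40.75, -78, -13, -4, -80.5, -215  ⇒  Σ = -741.25
Signed area = Σ/2 = -370.625 (negative ⇒ clockwise traversal).

-370.625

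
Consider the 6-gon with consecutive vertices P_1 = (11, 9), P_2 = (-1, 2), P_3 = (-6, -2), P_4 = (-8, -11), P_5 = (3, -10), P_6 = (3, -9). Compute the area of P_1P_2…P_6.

168.5

Apply the surveyor's formula: 2A = Σ (x_i·y_{i+1} − x_{i+1}·y_i), indices taken mod 6.
Σ = (31) + (14) + (50) + (113) + (3) + (126) = 337
Area = |Σ|/2 = 168.5.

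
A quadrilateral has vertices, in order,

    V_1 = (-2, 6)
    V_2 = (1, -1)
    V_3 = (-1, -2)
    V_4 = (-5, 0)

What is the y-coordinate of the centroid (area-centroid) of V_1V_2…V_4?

57/47

Apply the surveyor's formula. First the cross-terms c_i = x_i·y_{i+1} − x_{i+1}·y_i:
  -4, -3, -10, -30  ⇒  2A = -47, A = -23.5.
Then Σ (y_i + y_{i+1})·c_i = -171, so ȳ = -171 / (6·(-23.5)) = 57/47.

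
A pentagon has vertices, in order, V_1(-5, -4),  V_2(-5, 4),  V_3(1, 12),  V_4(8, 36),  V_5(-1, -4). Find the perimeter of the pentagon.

|V_1V_2| = √((0)² + (8)²) = √64 = 8
|V_2V_3| = √((6)² + (8)²) = √100 = 10
|V_3V_4| = √((7)² + (24)²) = √625 = 25
|V_4V_5| = √((-9)² + (-40)²) = √1681 = 41
|V_5V_1| = √((-4)² + (0)²) = √16 = 4
Perimeter = 8 + 10 + 25 + 41 + 4 = 88.

88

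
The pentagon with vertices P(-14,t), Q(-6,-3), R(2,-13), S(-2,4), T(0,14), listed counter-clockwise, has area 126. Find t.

-4

Write out the shoelace sum; only the two edges meeting at P involve t:
2·Area = [(0·t − (-14)·14) + ((-14)·(-3) − (-6)·t)] + 38
       = 6·t + 276 = 252
⇒ t = -4.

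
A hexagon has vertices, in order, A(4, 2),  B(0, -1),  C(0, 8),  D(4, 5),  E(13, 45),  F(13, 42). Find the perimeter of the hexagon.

|AB| = √((-4)² + (-3)²) = √25 = 5
|BC| = √((0)² + (9)²) = √81 = 9
|CD| = √((4)² + (-3)²) = √25 = 5
|DE| = √((9)² + (40)²) = √1681 = 41
|EF| = √((0)² + (-3)²) = √9 = 3
|FA| = √((-9)² + (-40)²) = √1681 = 41
Perimeter = 5 + 9 + 5 + 41 + 3 + 41 = 104.

104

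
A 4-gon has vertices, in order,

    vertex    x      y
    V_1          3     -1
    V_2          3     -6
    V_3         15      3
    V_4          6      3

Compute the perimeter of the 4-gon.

34

|V_1V_2| = √((0)² + (-5)²) = √25 = 5
|V_2V_3| = √((12)² + (9)²) = √225 = 15
|V_3V_4| = √((-9)² + (0)²) = √81 = 9
|V_4V_1| = √((-3)² + (-4)²) = √25 = 5
Perimeter = 5 + 15 + 9 + 5 = 34.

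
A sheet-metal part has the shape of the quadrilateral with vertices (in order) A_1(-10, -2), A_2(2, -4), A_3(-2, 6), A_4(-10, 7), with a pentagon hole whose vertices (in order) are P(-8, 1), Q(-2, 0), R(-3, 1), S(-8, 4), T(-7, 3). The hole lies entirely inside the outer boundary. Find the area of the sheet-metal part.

83.5

Outer boundary:
Apply the shoelace (surveyor's) formula: 2A = Σ (x_i·y_{i+1} − x_{i+1}·y_i), indices taken mod 4.
A_1→A_2: (-10)(-4) − (2)(-2) = 44
A_2→A_3: (2)(6) − (-2)(-4) = 4
A_3→A_4: (-2)(7) − (-10)(6) = 46
A_4→A_1: (-10)(-2) − (-10)(7) = 90
Σ = 184
Area = |Σ|/2 = 92.
Hole:
Apply the shoelace formula: 2A = Σ (x_i·y_{i+1} − x_{i+1}·y_i), indices taken mod 5.
Σ = (2) + (-2) + (-4) + (4) + (17) = 17
Area = |Σ|/2 = 8.5.
Net area = 92 − 8.5 = 83.5.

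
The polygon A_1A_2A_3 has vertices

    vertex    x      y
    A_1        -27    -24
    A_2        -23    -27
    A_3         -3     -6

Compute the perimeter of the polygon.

64

|A_1A_2| = √((4)² + (-3)²) = √25 = 5
|A_2A_3| = √((20)² + (21)²) = √841 = 29
|A_3A_1| = √((-24)² + (-18)²) = √900 = 30
Perimeter = 5 + 29 + 30 = 64.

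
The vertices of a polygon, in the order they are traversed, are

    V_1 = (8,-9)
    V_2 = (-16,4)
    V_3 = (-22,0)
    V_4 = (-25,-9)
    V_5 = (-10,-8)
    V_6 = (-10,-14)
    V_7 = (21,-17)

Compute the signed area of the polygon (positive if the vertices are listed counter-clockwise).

377.5

V_1→V_2: (8)(4) − (-16)(-9) = -112
V_2→V_3: (-16)(0) − (-22)(4) = 88
V_3→V_4: (-22)(-9) − (-25)(0) = 198
V_4→V_5: (-25)(-8) − (-10)(-9) = 110
V_5→V_6: (-10)(-14) − (-10)(-8) = 60
V_6→V_7: (-10)(-17) − (21)(-14) = 464
V_7→V_1: (21)(-9) − (8)(-17) = -53
Σ = 755
Signed area = Σ/2 = 377.5 (positive ⇒ counter-clockwise traversal).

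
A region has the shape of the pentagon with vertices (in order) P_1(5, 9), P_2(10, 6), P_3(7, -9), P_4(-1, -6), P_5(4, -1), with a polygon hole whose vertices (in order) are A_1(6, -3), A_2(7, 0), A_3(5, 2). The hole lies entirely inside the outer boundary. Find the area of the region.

Outer boundary:
Apply Gauss's area formula: 2A = Σ (x_i·y_{i+1} − x_{i+1}·y_i), indices taken mod 5.
Σ = (-60) + (-132) + (-51) + (25) + (41) = -177
Area = |Σ|/2 = 88.5.
Hole:
Σ = (21) + (14) + (-27) = 8
Area = |Σ|/2 = 4.
Net area = 88.5 − 4 = 84.5.

84.5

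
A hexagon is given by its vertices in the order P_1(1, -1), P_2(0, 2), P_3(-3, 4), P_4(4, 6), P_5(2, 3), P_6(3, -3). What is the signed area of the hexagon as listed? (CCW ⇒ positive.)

-20.5

Σ = (2) + (6) + (-34) + (0) + (-15) + (0) = -41
Signed area = Σ/2 = -20.5 (negative ⇒ clockwise traversal).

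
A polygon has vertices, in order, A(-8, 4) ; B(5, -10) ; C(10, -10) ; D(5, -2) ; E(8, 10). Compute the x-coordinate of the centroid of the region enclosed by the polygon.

313/159

Apply the shoelace formula. First the cross-terms c_i = x_i·y_{i+1} − x_{i+1}·y_i:
  60, 50, 30, 66, 112  ⇒  2A = 318, A = 159.
Then Σ (x_i + x_{i+1})·c_i = 1878, so x̄ = 1878 / (6·159) = 313/159.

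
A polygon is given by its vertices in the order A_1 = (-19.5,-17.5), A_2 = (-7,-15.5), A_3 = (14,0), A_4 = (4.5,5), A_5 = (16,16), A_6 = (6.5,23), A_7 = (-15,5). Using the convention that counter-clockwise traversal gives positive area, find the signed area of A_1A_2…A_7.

Apply the shoelace formula: 2A = Σ (x_i·y_{i+1} − x_{i+1}·y_i), indices taken mod 7.
A_1→A_2: (-19.5)(-15.5) − (-7)(-17.5) = 179.75
A_2→A_3: (-7)(0) − (14)(-15.5) = 217
A_3→A_4: (14)(5) − (4.5)(0) = 70
A_4→A_5: (4.5)(16) − (16)(5) = -8
A_5→A_6: (16)(23) − (6.5)(16) = 264
A_6→A_7: (6.5)(5) − (-15)(23) = 377.5
A_7→A_1: (-15)(-17.5) − (-19.5)(5) = 360
Σ = 1460.25
Signed area = Σ/2 = 730.125 (positive ⇒ counter-clockwise traversal).

730.125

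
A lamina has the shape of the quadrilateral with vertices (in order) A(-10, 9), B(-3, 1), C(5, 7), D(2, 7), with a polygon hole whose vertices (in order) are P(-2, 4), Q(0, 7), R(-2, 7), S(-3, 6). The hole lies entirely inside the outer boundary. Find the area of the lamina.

45.5

Outer boundary:
A→B: (-10)(1) − (-3)(9) = 17
B→C: (-3)(7) − (5)(1) = -26
C→D: (5)(7) − (2)(7) = 21
D→A: (2)(9) − (-10)(7) = 88
Σ = 100
Area = |Σ|/2 = 50.
Hole:
Apply Gauss's area formula: 2A = Σ (x_i·y_{i+1} − x_{i+1}·y_i), indices taken mod 4.
Σ = (-14) + (14) + (9) + (0) = 9
Area = |Σ|/2 = 4.5.
Net area = 50 − 4.5 = 45.5.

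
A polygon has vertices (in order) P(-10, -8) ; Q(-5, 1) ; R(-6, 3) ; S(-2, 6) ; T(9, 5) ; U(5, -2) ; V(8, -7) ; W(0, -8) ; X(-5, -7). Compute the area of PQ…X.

174.5

Σ = (-50) + (-9) + (-30) + (-64) + (-43) + (-19) + (-64) + (-40) + (-30) = -349
Area = |Σ|/2 = 174.5.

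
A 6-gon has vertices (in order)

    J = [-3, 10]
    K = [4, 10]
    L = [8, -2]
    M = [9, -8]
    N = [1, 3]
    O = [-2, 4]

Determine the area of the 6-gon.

Σ = (-70) + (-88) + (-46) + (35) + (10) + (-8) = -167
Area = |Σ|/2 = 83.5.

83.5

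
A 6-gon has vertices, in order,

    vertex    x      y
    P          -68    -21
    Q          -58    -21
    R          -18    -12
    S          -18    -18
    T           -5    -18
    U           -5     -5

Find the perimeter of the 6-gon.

|PQ| = √((10)² + (0)²) = √100 = 10
|QR| = √((40)² + (9)²) = √1681 = 41
|RS| = √((0)² + (-6)²) = √36 = 6
|ST| = √((13)² + (0)²) = √169 = 13
|TU| = √((0)² + (13)²) = √169 = 13
|UP| = √((-63)² + (-16)²) = √4225 = 65
Perimeter = 10 + 41 + 6 + 13 + 13 + 65 = 148.

148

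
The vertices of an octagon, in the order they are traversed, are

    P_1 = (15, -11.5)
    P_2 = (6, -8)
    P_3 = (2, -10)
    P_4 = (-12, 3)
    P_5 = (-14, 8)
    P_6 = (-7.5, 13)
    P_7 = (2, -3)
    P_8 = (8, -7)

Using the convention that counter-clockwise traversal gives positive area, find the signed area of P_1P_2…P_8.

Apply the shoelace formula: 2A = Σ (x_i·y_{i+1} − x_{i+1}·y_i), indices taken mod 8.
Cross-terms: -51, -44, -114, -54, -122, -3.5, 10, 13  ⇒  Σ = -365.5
Signed area = Σ/2 = -182.75 (negative ⇒ clockwise traversal).

-182.75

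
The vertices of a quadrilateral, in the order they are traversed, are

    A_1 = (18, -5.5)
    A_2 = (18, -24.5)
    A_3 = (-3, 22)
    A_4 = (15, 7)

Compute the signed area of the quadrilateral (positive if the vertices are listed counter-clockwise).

Apply the shoelace formula: 2A = Σ (x_i·y_{i+1} − x_{i+1}·y_i), indices taken mod 4.
Cross-terms: -342, 322.5, -351, -208.5  ⇒  Σ = -579
Signed area = Σ/2 = -289.5 (negative ⇒ clockwise traversal).

-289.5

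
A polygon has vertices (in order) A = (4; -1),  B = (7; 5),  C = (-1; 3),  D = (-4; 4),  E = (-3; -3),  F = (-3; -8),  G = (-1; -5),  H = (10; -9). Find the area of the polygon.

96

Apply the shoelace (surveyor's) formula: 2A = Σ (x_i·y_{i+1} − x_{i+1}·y_i), indices taken mod 8.
Σ = (27) + (26) + (8) + (24) + (15) + (7) + (59) + (26) = 192
Area = |Σ|/2 = 96.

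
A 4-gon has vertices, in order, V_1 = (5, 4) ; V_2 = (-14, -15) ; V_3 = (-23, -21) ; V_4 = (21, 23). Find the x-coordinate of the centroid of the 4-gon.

-68/27

Apply the shoelace (surveyor's) formula. First the cross-terms c_i = x_i·y_{i+1} − x_{i+1}·y_i:
  -19, -51, -88, -31  ⇒  2A = -189, A = -94.5.
Then Σ (x_i + x_{i+1})·c_i = 1428, so x̄ = 1428 / (6·(-94.5)) = -68/27.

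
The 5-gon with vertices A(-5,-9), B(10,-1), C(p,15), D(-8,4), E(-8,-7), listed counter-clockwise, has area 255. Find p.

4

The doubled signed area Σ (x_i y_{i+1} − x_{i+1} y_i) is linear in p.
With p=0 it equals 490; the coefficient of p is 5 (from the two edges through C).
So 5·p + 490 = 2·255 = 510 ⇒ p = 4.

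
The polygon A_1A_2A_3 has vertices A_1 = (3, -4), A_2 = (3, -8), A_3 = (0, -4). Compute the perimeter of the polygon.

12

|A_1A_2| = √((0)² + (-4)²) = √16 = 4
|A_2A_3| = √((-3)² + (4)²) = √25 = 5
|A_3A_1| = √((3)² + (0)²) = √9 = 3
Perimeter = 4 + 5 + 3 = 12.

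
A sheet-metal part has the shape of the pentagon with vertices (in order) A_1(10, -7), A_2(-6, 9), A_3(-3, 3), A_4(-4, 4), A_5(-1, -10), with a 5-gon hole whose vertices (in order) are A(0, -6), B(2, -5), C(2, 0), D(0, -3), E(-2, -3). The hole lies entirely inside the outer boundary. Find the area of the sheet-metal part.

Outer boundary:
Apply the shoelace (surveyor's) formula: 2A = Σ (x_i·y_{i+1} − x_{i+1}·y_i), indices taken mod 5.
A_1→A_2: (10)(9) − (-6)(-7) = 48
A_2→A_3: (-6)(3) − (-3)(9) = 9
A_3→A_4: (-3)(4) − (-4)(3) = 0
A_4→A_5: (-4)(-10) − (-1)(4) = 44
A_5→A_1: (-1)(-7) − (10)(-10) = 107
Σ = 208
Area = |Σ|/2 = 104.
Hole:
Σ = (12) + (10) + (-6) + (-6) + (12) = 22
Area = |Σ|/2 = 11.
Net area = 104 − 11 = 93.

93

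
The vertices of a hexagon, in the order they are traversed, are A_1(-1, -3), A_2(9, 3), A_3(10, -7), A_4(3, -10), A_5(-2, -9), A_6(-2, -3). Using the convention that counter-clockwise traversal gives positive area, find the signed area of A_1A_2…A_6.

-102

Σ = (24) + (-93) + (-79) + (-47) + (-12) + (3) = -204
Signed area = Σ/2 = -102 (negative ⇒ clockwise traversal).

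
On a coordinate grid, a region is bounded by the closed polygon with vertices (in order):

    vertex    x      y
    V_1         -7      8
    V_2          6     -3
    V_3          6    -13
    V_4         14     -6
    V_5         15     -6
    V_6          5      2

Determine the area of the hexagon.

Apply Gauss's area formula: 2A = Σ (x_i·y_{i+1} − x_{i+1}·y_i), indices taken mod 6.
Σ = (-27) + (-60) + (146) + (6) + (60) + (54) = 179
Area = |Σ|/2 = 89.5.

89.5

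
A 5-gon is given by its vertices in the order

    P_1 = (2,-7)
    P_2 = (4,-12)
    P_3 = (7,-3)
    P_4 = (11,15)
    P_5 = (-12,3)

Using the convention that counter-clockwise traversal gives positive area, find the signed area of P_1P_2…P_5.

Apply the surveyor's formula: 2A = Σ (x_i·y_{i+1} − x_{i+1}·y_i), indices taken mod 5.
Σ = (4) + (72) + (138) + (213) + (78) = 505
Signed area = Σ/2 = 252.5 (positive ⇒ counter-clockwise traversal).

252.5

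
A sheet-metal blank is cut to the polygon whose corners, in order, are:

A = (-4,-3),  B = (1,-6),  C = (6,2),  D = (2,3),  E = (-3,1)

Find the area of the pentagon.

51.5

Σ = (27) + (38) + (14) + (11) + (13) = 103
Area = |Σ|/2 = 51.5.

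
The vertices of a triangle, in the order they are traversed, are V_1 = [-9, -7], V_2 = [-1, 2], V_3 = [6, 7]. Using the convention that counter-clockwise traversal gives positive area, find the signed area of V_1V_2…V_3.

-11.5

Σ = (-25) + (-19) + (21) = -23
Signed area = Σ/2 = -11.5 (negative ⇒ clockwise traversal).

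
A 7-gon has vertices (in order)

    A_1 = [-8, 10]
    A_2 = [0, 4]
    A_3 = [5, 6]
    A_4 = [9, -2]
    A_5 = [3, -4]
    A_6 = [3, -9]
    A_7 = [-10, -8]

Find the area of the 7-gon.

219.5

Σ = (-32) + (-20) + (-64) + (-30) + (-15) + (-114) + (-164) = -439
Area = |Σ|/2 = 219.5.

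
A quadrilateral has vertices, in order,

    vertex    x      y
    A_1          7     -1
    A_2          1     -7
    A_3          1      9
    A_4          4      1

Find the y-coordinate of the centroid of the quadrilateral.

-11/39

Apply Gauss's area formula. First the cross-terms c_i = x_i·y_{i+1} − x_{i+1}·y_i:
  -48, 16, -35, -11  ⇒  2A = -78, A = -39.
Then Σ (y_i + y_{i+1})·c_i = 66, so ȳ = 66 / (6·(-39)) = -11/39.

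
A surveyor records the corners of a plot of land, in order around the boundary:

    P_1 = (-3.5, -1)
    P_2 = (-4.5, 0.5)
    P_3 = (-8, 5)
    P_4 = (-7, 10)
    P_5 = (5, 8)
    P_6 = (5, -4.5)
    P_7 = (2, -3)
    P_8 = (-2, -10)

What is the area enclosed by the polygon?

Apply the shoelace (surveyor's) formula: 2A = Σ (x_i·y_{i+1} − x_{i+1}·y_i), indices taken mod 8.
Cross-terms: -6.25, -18.5, -45, -106, -62.5, -6, -26, -33  ⇒  Σ = -303.25
Area = |Σ|/2 = 151.625.

151.625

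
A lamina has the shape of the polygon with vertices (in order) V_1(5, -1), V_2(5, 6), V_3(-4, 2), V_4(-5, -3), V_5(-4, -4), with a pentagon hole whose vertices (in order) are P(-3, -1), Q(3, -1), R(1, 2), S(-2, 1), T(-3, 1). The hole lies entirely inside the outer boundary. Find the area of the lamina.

49

Outer boundary:
V_1→V_2: (5)(6) − (5)(-1) = 35
V_2→V_3: (5)(2) − (-4)(6) = 34
V_3→V_4: (-4)(-3) − (-5)(2) = 22
V_4→V_5: (-5)(-4) − (-4)(-3) = 8
V_5→V_1: (-4)(-1) − (5)(-4) = 24
Σ = 123
Area = |Σ|/2 = 61.5.
Hole:
Apply Gauss's area formula: 2A = Σ (x_i·y_{i+1} − x_{i+1}·y_i), indices taken mod 5.
Σ = (6) + (7) + (5) + (1) + (6) = 25
Area = |Σ|/2 = 12.5.
Net area = 61.5 − 12.5 = 49.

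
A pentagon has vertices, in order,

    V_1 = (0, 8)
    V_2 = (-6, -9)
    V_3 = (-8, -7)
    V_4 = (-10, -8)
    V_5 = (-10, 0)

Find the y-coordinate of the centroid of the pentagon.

-87/74

Apply the shoelace formula. First the cross-terms c_i = x_i·y_{i+1} − x_{i+1}·y_i:
  48, -30, -6, -80, -80  ⇒  2A = -148, A = -74.
Then Σ (y_i + y_{i+1})·c_i = 522, so ȳ = 522 / (6·(-74)) = -87/74.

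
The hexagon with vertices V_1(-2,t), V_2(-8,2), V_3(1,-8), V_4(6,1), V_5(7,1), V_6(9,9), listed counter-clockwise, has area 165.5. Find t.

9

Write out the shoelace sum; only the two edges meeting at V_1 involve t:
2·Area = [(9·t − (-2)·9) + ((-2)·2 − (-8)·t)] + 164
       = 17·t + 178 = 331
⇒ t = 9.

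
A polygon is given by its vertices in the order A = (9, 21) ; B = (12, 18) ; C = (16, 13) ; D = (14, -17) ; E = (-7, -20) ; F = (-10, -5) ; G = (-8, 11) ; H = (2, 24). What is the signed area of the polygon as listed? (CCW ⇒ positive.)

-889

Apply the surveyor's formula: 2A = Σ (x_i·y_{i+1} − x_{i+1}·y_i), indices taken mod 8.
A→B: (9)(18) − (12)(21) = -90
B→C: (12)(13) − (16)(18) = -132
C→D: (16)(-17) − (14)(13) = -454
D→E: (14)(-20) − (-7)(-17) = -399
E→F: (-7)(-5) − (-10)(-20) = -165
F→G: (-10)(11) − (-8)(-5) = -150
G→H: (-8)(24) − (2)(11) = -214
H→A: (2)(21) − (9)(24) = -174
Σ = -1778
Signed area = Σ/2 = -889 (negative ⇒ clockwise traversal).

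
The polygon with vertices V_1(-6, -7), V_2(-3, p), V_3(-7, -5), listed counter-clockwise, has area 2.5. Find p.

-8

Write out the shoelace sum; only the two edges meeting at V_2 involve p:
2·Area = [((-6)·p − (-3)·(-7)) + ((-3)·(-5) − (-7)·p)] + 19
       = 1·p + 13 = 5
⇒ p = -8.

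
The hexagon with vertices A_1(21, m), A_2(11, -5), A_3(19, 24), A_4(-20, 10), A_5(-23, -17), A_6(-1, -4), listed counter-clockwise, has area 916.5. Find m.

The doubled signed area Σ (x_i y_{i+1} − x_{i+1} y_i) is linear in m.
With m=0 it equals 1653; the coefficient of m is -12 (from the two edges through A_1).
So -12·m + 1653 = 2·916.5 = 1833 ⇒ m = -15.

-15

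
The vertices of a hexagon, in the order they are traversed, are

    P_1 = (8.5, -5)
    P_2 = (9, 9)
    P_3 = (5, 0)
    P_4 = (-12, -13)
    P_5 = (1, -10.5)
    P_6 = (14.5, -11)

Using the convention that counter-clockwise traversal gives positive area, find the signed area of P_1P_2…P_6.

Apply the shoelace formula: 2A = Σ (x_i·y_{i+1} − x_{i+1}·y_i), indices taken mod 6.
Σ = (121.5) + (-45) + (-65) + (139) + (141.25) + (21) = 312.75
Signed area = Σ/2 = 156.375 (positive ⇒ counter-clockwise traversal).

156.375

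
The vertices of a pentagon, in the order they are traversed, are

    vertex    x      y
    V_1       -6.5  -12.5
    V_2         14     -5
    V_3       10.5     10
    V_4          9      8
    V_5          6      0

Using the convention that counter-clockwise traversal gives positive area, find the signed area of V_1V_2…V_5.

135.5

Apply the shoelace (surveyor's) formula: 2A = Σ (x_i·y_{i+1} − x_{i+1}·y_i), indices taken mod 5.
V_1→V_2: (-6.5)(-5) − (14)(-12.5) = 207.5
V_2→V_3: (14)(10) − (10.5)(-5) = 192.5
V_3→V_4: (10.5)(8) − (9)(10) = -6
V_4→V_5: (9)(0) − (6)(8) = -48
V_5→V_1: (6)(-12.5) − (-6.5)(0) = -75
Σ = 271
Signed area = Σ/2 = 135.5 (positive ⇒ counter-clockwise traversal).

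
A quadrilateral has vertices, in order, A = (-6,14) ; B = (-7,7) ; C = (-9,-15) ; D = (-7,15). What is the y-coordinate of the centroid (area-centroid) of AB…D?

Apply Gauss's area formula. First the cross-terms c_i = x_i·y_{i+1} − x_{i+1}·y_i:
  56, 168, -240, -8  ⇒  2A = -24, A = -12.
Then Σ (y_i + y_{i+1})·c_i = -400, so ȳ = -400 / (6·(-12)) = 50/9.

50/9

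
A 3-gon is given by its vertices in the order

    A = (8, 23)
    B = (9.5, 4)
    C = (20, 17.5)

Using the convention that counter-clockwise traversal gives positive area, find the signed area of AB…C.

Apply the surveyor's formula: 2A = Σ (x_i·y_{i+1} − x_{i+1}·y_i), indices taken mod 3.
Cross-terms: -186.5, 86.25, 320  ⇒  Σ = 219.75
Signed area = Σ/2 = 109.875 (positive ⇒ counter-clockwise traversal).

109.875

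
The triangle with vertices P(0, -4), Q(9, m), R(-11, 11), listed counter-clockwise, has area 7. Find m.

-15

The doubled signed area Σ (x_i y_{i+1} − x_{i+1} y_i) is linear in m.
With m=0 it equals 179; the coefficient of m is 11 (from the two edges through Q).
So 11·m + 179 = 2·7 = 14 ⇒ m = -15.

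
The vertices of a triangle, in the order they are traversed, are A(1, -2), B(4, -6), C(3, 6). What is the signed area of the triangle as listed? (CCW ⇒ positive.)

Apply the surveyor's formula: 2A = Σ (x_i·y_{i+1} − x_{i+1}·y_i), indices taken mod 3.
Σ = (2) + (42) + (-12) = 32
Signed area = Σ/2 = 16 (positive ⇒ counter-clockwise traversal).

16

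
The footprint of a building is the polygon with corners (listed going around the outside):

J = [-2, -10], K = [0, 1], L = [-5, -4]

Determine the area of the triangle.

Apply the shoelace formula: 2A = Σ (x_i·y_{i+1} − x_{i+1}·y_i), indices taken mod 3.
Σ = (-2) + (5) + (42) = 45
Area = |Σ|/2 = 22.5.

22.5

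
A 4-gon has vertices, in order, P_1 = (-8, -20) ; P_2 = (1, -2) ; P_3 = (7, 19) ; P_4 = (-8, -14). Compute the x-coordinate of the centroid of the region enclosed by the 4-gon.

Apply the surveyor's formula. First the cross-terms c_i = x_i·y_{i+1} − x_{i+1}·y_i:
  36, 33, 54, 48  ⇒  2A = 171, A = 85.5.
Then Σ (x_i + x_{i+1})·c_i = -810, so x̄ = -810 / (6·85.5) = -30/19.

-30/19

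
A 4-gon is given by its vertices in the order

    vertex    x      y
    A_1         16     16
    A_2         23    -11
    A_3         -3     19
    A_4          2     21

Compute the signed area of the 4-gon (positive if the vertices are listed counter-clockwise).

-272.5

Σ = (-544) + (404) + (-101) + (-304) = -545
Signed area = Σ/2 = -272.5 (negative ⇒ clockwise traversal).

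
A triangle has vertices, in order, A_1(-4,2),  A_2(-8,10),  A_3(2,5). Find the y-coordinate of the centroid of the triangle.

Apply the surveyor's formula. First the cross-terms c_i = x_i·y_{i+1} − x_{i+1}·y_i:
  -24, -60, 24  ⇒  2A = -60, A = -30.
Then Σ (y_i + y_{i+1})·c_i = -1020, so ȳ = -1020 / (6·(-30)) = 17/3.

17/3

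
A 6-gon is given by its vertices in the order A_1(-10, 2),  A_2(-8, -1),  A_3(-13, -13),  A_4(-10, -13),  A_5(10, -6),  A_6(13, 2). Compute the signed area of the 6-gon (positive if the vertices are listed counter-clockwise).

Apply the surveyor's formula: 2A = Σ (x_i·y_{i+1} − x_{i+1}·y_i), indices taken mod 6.
Cross-terms: 26, 91, 39, 190, 98, 46  ⇒  Σ = 490
Signed area = Σ/2 = 245 (positive ⇒ counter-clockwise traversal).

245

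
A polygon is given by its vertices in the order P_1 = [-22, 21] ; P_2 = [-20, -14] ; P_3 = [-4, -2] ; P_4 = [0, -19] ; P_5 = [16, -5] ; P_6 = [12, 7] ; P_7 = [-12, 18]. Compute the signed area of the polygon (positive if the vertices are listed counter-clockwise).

Apply the shoelace formula: 2A = Σ (x_i·y_{i+1} − x_{i+1}·y_i), indices taken mod 7.
P_1→P_2: (-22)(-14) − (-20)(21) = 728
P_2→P_3: (-20)(-2) − (-4)(-14) = -16
P_3→P_4: (-4)(-19) − (0)(-2) = 76
P_4→P_5: (0)(-5) − (16)(-19) = 304
P_5→P_6: (16)(7) − (12)(-5) = 172
P_6→P_7: (12)(18) − (-12)(7) = 300
P_7→P_1: (-12)(21) − (-22)(18) = 144
Σ = 1708
Signed area = Σ/2 = 854 (positive ⇒ counter-clockwise traversal).

854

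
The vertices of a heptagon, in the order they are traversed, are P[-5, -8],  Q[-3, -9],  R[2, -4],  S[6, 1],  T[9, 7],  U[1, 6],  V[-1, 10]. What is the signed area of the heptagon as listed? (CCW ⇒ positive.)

Apply the shoelace formula: 2A = Σ (x_i·y_{i+1} − x_{i+1}·y_i), indices taken mod 7.
P→Q: (-5)(-9) − (-3)(-8) = 21
Q→R: (-3)(-4) − (2)(-9) = 30
R→S: (2)(1) − (6)(-4) = 26
S→T: (6)(7) − (9)(1) = 33
T→U: (9)(6) − (1)(7) = 47
U→V: (1)(10) − (-1)(6) = 16
V→P: (-1)(-8) − (-5)(10) = 58
Σ = 231
Signed area = Σ/2 = 115.5 (positive ⇒ counter-clockwise traversal).

115.5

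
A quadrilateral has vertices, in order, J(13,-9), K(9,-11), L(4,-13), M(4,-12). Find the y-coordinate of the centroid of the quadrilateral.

Apply the shoelace (surveyor's) formula. First the cross-terms c_i = x_i·y_{i+1} − x_{i+1}·y_i:
  -62, -73, 4, 120  ⇒  2A = -11, A = -5.5.
Then Σ (y_i + y_{i+1})·c_i = 372, so ȳ = 372 / (6·(-5.5)) = -124/11.

-124/11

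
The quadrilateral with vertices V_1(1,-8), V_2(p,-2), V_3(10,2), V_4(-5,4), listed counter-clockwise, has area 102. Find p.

The doubled signed area Σ (x_i y_{i+1} − x_{i+1} y_i) is linear in p.
With p=0 it equals 104; the coefficient of p is 10 (from the two edges through V_2).
So 10·p + 104 = 2·102 = 204 ⇒ p = 10.

10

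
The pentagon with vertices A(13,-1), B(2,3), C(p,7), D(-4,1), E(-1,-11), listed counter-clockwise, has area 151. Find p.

-15

The doubled signed area Σ (x_i y_{i+1} − x_{i+1} y_i) is linear in p.
With p=0 it equals 272; the coefficient of p is -2 (from the two edges through C).
So -2·p + 272 = 2·151 = 302 ⇒ p = -15.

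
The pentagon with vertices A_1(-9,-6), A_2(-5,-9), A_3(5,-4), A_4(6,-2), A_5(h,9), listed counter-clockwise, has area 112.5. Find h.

10

Write out the shoelace sum; only the two edges meeting at A_5 involve h:
2·Area = [(6·9 − h·(-2)) + (h·(-6) − (-9)·9)] + 130
       = -4·h + 265 = 225
⇒ h = 10.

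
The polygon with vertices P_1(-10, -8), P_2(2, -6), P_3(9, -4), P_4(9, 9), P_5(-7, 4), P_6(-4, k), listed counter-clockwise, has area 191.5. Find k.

-1

The doubled signed area Σ (x_i y_{i+1} − x_{i+1} y_i) is linear in k.
With k=0 it equals 386; the coefficient of k is 3 (from the two edges through P_6).
So 3·k + 386 = 2·191.5 = 383 ⇒ k = -1.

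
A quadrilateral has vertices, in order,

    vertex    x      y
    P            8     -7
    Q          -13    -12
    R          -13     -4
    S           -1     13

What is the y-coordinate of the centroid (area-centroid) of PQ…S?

-342/187

Apply the shoelace (surveyor's) formula. First the cross-terms c_i = x_i·y_{i+1} − x_{i+1}·y_i:
  -187, -104, -173, -97  ⇒  2A = -561, A = -280.5.
Then Σ (y_i + y_{i+1})·c_i = 3078, so ȳ = 3078 / (6·(-280.5)) = -342/187.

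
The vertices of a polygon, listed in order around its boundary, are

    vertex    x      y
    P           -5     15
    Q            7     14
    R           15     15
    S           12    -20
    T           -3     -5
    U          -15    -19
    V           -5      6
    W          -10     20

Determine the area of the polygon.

586.5

Apply the shoelace (surveyor's) formula: 2A = Σ (x_i·y_{i+1} − x_{i+1}·y_i), indices taken mod 8.
P→Q: (-5)(14) − (7)(15) = -175
Q→R: (7)(15) − (15)(14) = -105
R→S: (15)(-20) − (12)(15) = -480
S→T: (12)(-5) − (-3)(-20) = -120
T→U: (-3)(-19) − (-15)(-5) = -18
U→V: (-15)(6) − (-5)(-19) = -185
V→W: (-5)(20) − (-10)(6) = -40
W→P: (-10)(15) − (-5)(20) = -50
Σ = -1173
Area = |Σ|/2 = 586.5.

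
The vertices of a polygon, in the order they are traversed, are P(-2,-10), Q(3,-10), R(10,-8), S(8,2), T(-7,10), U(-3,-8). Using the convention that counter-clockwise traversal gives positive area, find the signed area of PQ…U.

Apply the shoelace formula: 2A = Σ (x_i·y_{i+1} − x_{i+1}·y_i), indices taken mod 6.
Σ = (50) + (76) + (84) + (94) + (86) + (14) = 404
Signed area = Σ/2 = 202 (positive ⇒ counter-clockwise traversal).

202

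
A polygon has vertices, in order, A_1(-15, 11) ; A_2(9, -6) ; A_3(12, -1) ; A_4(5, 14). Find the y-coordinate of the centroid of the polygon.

Apply Gauss's area formula. First the cross-terms c_i = x_i·y_{i+1} − x_{i+1}·y_i:
  -9, 63, 173, 265  ⇒  2A = 492, A = 246.
Then Σ (y_i + y_{i+1})·c_i = 8388, so ȳ = 8388 / (6·246) = 233/41.

233/41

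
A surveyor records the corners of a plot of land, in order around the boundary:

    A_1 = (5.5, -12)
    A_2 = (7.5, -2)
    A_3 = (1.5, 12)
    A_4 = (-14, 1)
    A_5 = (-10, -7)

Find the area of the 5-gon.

304

Apply the surveyor's formula: 2A = Σ (x_i·y_{i+1} − x_{i+1}·y_i), indices taken mod 5.
A_1→A_2: (5.5)(-2) − (7.5)(-12) = 79
A_2→A_3: (7.5)(12) − (1.5)(-2) = 93
A_3→A_4: (1.5)(1) − (-14)(12) = 169.5
A_4→A_5: (-14)(-7) − (-10)(1) = 108
A_5→A_1: (-10)(-12) − (5.5)(-7) = 158.5
Σ = 608
Area = |Σ|/2 = 304.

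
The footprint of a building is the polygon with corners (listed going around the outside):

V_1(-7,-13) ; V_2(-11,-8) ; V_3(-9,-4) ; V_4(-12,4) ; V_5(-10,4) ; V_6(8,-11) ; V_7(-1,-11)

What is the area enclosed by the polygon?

Apply the surveyor's formula: 2A = Σ (x_i·y_{i+1} − x_{i+1}·y_i), indices taken mod 7.
V_1→V_2: (-7)(-8) − (-11)(-13) = -87
V_2→V_3: (-11)(-4) − (-9)(-8) = -28
V_3→V_4: (-9)(4) − (-12)(-4) = -84
V_4→V_5: (-12)(4) − (-10)(4) = -8
V_5→V_6: (-10)(-11) − (8)(4) = 78
V_6→V_7: (8)(-11) − (-1)(-11) = -99
V_7→V_1: (-1)(-13) − (-7)(-11) = -64
Σ = -292
Area = |Σ|/2 = 146.

146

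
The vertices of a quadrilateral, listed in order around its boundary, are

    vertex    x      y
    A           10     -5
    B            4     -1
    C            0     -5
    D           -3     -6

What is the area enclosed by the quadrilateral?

25

Apply the surveyor's formula: 2A = Σ (x_i·y_{i+1} − x_{i+1}·y_i), indices taken mod 4.
Σ = (10) + (-20) + (-15) + (75) = 50
Area = |Σ|/2 = 25.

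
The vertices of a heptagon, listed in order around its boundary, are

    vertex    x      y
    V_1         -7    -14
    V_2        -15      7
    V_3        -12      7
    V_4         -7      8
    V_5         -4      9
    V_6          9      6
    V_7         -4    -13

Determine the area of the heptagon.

Apply the shoelace (surveyor's) formula: 2A = Σ (x_i·y_{i+1} − x_{i+1}·y_i), indices taken mod 7.
V_1→V_2: (-7)(7) − (-15)(-14) = -259
V_2→V_3: (-15)(7) − (-12)(7) = -21
V_3→V_4: (-12)(8) − (-7)(7) = -47
V_4→V_5: (-7)(9) − (-4)(8) = -31
V_5→V_6: (-4)(6) − (9)(9) = -105
V_6→V_7: (9)(-13) − (-4)(6) = -93
V_7→V_1: (-4)(-14) − (-7)(-13) = -35
Σ = -591
Area = |Σ|/2 = 295.5.

295.5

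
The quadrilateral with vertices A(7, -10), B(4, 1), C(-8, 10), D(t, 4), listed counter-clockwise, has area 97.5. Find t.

-8

Write out the shoelace sum; only the two edges meeting at D involve t:
2·Area = [((-8)·4 − t·10) + (t·(-10) − 7·4)] + 95
       = -20·t + 35 = 195
⇒ t = -8.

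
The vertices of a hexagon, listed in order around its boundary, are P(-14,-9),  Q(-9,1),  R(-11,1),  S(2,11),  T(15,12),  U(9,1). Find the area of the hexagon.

258.5

Cross-terms: -95, 2, -123, -141, -93, -67  ⇒  Σ = -517
Area = |Σ|/2 = 258.5.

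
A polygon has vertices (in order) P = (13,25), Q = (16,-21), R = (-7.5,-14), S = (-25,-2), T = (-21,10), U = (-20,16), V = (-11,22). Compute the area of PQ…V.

Apply the surveyor's formula: 2A = Σ (x_i·y_{i+1} − x_{i+1}·y_i), indices taken mod 7.
Σ = (-673) + (-381.5) + (-335) + (-292) + (-136) + (-264) + (-561) = -2642.5
Area = |Σ|/2 = 1321.25.

1321.25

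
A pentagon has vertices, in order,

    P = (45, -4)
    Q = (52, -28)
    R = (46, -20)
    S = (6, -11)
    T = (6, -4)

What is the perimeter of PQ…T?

122

|PQ| = √((7)² + (-24)²) = √625 = 25
|QR| = √((-6)² + (8)²) = √100 = 10
|RS| = √((-40)² + (9)²) = √1681 = 41
|ST| = √((0)² + (7)²) = √49 = 7
|TP| = √((39)² + (0)²) = √1521 = 39
Perimeter = 25 + 10 + 41 + 7 + 39 = 122.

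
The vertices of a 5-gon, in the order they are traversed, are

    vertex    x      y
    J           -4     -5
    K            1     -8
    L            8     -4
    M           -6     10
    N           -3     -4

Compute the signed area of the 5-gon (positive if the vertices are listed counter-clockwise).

103

Apply Gauss's area formula: 2A = Σ (x_i·y_{i+1} − x_{i+1}·y_i), indices taken mod 5.
Σ = (37) + (60) + (56) + (54) + (-1) = 206
Signed area = Σ/2 = 103 (positive ⇒ counter-clockwise traversal).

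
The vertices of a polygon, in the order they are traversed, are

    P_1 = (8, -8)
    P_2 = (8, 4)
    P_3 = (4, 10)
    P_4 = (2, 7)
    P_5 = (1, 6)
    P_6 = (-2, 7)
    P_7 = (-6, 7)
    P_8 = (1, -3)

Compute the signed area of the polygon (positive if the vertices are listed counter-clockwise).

123.5

Apply Gauss's area formula: 2A = Σ (x_i·y_{i+1} − x_{i+1}·y_i), indices taken mod 8.
Σ = (96) + (64) + (8) + (5) + (19) + (28) + (11) + (16) = 247
Signed area = Σ/2 = 123.5 (positive ⇒ counter-clockwise traversal).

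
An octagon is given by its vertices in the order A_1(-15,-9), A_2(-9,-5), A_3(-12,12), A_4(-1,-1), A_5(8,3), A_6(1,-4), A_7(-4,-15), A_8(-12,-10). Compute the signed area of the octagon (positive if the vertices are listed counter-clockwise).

-196.5

Apply the shoelace formula: 2A = Σ (x_i·y_{i+1} − x_{i+1}·y_i), indices taken mod 8.
Σ = (-6) + (-168) + (24) + (5) + (-35) + (-31) + (-140) + (-42) = -393
Signed area = Σ/2 = -196.5 (negative ⇒ clockwise traversal).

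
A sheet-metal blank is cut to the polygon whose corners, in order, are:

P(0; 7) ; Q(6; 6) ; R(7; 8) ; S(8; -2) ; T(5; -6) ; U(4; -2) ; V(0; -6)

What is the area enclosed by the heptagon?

Σ = (-42) + (6) + (-78) + (-38) + (14) + (-24) + (0) = -162
Area = |Σ|/2 = 81.

81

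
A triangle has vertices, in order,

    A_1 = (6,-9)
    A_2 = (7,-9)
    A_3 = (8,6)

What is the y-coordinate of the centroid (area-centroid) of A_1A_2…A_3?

Apply the shoelace (surveyor's) formula. First the cross-terms c_i = x_i·y_{i+1} − x_{i+1}·y_i:
  9, 114, -108  ⇒  2A = 15, A = 7.5.
Then Σ (y_i + y_{i+1})·c_i = -180, so ȳ = -180 / (6·7.5) = -4.

-4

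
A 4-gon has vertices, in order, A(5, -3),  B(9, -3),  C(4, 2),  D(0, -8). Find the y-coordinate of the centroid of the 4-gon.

Apply Gauss's area formula. First the cross-terms c_i = x_i·y_{i+1} − x_{i+1}·y_i:
  12, 30, -32, 40  ⇒  2A = 50, A = 25.
Then Σ (y_i + y_{i+1})·c_i = -350, so ȳ = -350 / (6·25) = -7/3.

-7/3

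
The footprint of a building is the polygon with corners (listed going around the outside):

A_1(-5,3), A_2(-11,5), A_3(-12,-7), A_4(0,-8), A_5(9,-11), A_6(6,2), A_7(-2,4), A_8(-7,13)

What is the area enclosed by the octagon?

Apply Gauss's area formula: 2A = Σ (x_i·y_{i+1} − x_{i+1}·y_i), indices taken mod 8.
Σ = (8) + (137) + (96) + (72) + (84) + (28) + (2) + (44) = 471
Area = |Σ|/2 = 235.5.

235.5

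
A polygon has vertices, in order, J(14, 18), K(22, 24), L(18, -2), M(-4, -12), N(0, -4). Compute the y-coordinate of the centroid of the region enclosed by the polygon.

Apply the shoelace (surveyor's) formula. First the cross-terms c_i = x_i·y_{i+1} − x_{i+1}·y_i:
  -60, -476, -224, 16, 56  ⇒  2A = -688, A = -344.
Then Σ (y_i + y_{i+1})·c_i = -9328, so ȳ = -9328 / (6·(-344)) = 583/129.

583/129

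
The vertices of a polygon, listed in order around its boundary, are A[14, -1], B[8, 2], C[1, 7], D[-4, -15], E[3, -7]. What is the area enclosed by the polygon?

135.5

Apply the surveyor's formula: 2A = Σ (x_i·y_{i+1} − x_{i+1}·y_i), indices taken mod 5.
Σ = (36) + (54) + (13) + (73) + (95) = 271
Area = |Σ|/2 = 135.5.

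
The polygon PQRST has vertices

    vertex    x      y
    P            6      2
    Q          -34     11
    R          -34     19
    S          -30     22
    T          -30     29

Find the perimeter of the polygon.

106

|PQ| = √((-40)² + (9)²) = √1681 = 41
|QR| = √((0)² + (8)²) = √64 = 8
|RS| = √((4)² + (3)²) = √25 = 5
|ST| = √((0)² + (7)²) = √49 = 7
|TP| = √((36)² + (-27)²) = √2025 = 45
Perimeter = 41 + 8 + 5 + 7 + 45 = 106.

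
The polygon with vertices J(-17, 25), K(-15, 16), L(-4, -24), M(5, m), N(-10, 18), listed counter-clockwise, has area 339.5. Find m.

-19

The doubled signed area Σ (x_i y_{i+1} − x_{i+1} y_i) is linear in m.
With m=0 it equals 793; the coefficient of m is 6 (from the two edges through M).
So 6·m + 793 = 2·339.5 = 679 ⇒ m = -19.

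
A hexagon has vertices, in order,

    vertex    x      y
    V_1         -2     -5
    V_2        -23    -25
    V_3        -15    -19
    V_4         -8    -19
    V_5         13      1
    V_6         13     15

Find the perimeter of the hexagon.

|V_1V_2| = √((-21)² + (-20)²) = √841 = 29
|V_2V_3| = √((8)² + (6)²) = √100 = 10
|V_3V_4| = √((7)² + (0)²) = √49 = 7
|V_4V_5| = √((21)² + (20)²) = √841 = 29
|V_5V_6| = √((0)² + (14)²) = √196 = 14
|V_6V_1| = √((-15)² + (-20)²) = √625 = 25
Perimeter = 29 + 10 + 7 + 29 + 14 + 25 = 114.

114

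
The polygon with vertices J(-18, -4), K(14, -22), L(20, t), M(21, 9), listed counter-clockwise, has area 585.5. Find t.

Write out the shoelace sum; only the two edges meeting at L involve t:
2·Area = [(14·t − 20·(-22)) + (20·9 − 21·t)] + 530
       = -7·t + 1150 = 1171
⇒ t = -3.

-3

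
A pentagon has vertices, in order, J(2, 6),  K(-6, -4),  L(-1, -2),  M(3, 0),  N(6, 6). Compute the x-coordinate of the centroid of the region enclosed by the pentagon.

11/14

Apply the shoelace formula. First the cross-terms c_i = x_i·y_{i+1} − x_{i+1}·y_i:
  28, 8, 6, 18, 24  ⇒  2A = 84, A = 42.
Then Σ (x_i + x_{i+1})·c_i = 198, so x̄ = 198 / (6·42) = 11/14.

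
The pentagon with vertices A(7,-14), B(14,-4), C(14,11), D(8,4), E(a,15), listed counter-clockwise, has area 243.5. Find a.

Write out the shoelace sum; only the two edges meeting at E involve a:
2·Area = [(8·15 − a·4) + (a·(-14) − 7·15)] + 346
       = -18·a + 361 = 487
⇒ a = -7.

-7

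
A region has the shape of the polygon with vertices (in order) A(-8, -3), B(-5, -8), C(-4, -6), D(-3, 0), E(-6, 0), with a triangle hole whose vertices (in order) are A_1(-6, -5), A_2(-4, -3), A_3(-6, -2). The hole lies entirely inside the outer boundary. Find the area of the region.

20.5

Outer boundary:
Apply the surveyor's formula: 2A = Σ (x_i·y_{i+1} − x_{i+1}·y_i), indices taken mod 5.
A→B: (-8)(-8) − (-5)(-3) = 49
B→C: (-5)(-6) − (-4)(-8) = -2
C→D: (-4)(0) − (-3)(-6) = -18
D→E: (-3)(0) − (-6)(0) = 0
E→A: (-6)(-3) − (-8)(0) = 18
Σ = 47
Area = |Σ|/2 = 23.5.
Hole:
Σ = (-2) + (-10) + (18) = 6
Area = |Σ|/2 = 3.
Net area = 23.5 − 3 = 20.5.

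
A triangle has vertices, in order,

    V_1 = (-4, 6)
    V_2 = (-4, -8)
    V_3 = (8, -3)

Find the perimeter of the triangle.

|V_1V_2| = √((0)² + (-14)²) = √196 = 14
|V_2V_3| = √((12)² + (5)²) = √169 = 13
|V_3V_1| = √((-12)² + (9)²) = √225 = 15
Perimeter = 14 + 13 + 15 = 42.

42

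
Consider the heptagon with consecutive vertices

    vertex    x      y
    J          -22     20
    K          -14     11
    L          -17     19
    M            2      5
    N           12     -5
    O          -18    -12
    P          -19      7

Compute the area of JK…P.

524

Apply Gauss's area formula: 2A = Σ (x_i·y_{i+1} − x_{i+1}·y_i), indices taken mod 7.
J→K: (-22)(11) − (-14)(20) = 38
K→L: (-14)(19) − (-17)(11) = -79
L→M: (-17)(5) − (2)(19) = -123
M→N: (2)(-5) − (12)(5) = -70
N→O: (12)(-12) − (-18)(-5) = -234
O→P: (-18)(7) − (-19)(-12) = -354
P→J: (-19)(20) − (-22)(7) = -226
Σ = -1048
Area = |Σ|/2 = 524.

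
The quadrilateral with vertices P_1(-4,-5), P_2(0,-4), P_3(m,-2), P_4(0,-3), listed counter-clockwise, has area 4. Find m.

Write out the shoelace sum; only the two edges meeting at P_3 involve m:
2·Area = [(0·(-2) − m·(-4)) + (m·(-3) − 0·(-2))] + 4
       = 1·m + 4 = 8
⇒ m = 4.

4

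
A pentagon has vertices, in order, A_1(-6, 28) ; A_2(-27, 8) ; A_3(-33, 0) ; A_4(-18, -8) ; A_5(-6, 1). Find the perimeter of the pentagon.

98

|A_1A_2| = √((-21)² + (-20)²) = √841 = 29
|A_2A_3| = √((-6)² + (-8)²) = √100 = 10
|A_3A_4| = √((15)² + (-8)²) = √289 = 17
|A_4A_5| = √((12)² + (9)²) = √225 = 15
|A_5A_1| = √((0)² + (27)²) = √729 = 27
Perimeter = 29 + 10 + 17 + 15 + 27 = 98.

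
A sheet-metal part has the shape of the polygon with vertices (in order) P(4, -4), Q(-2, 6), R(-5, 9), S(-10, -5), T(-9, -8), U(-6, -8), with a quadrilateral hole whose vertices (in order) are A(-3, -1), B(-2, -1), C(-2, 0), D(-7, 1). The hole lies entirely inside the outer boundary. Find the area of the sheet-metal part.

125.5

Outer boundary:
Apply the shoelace formula: 2A = Σ (x_i·y_{i+1} − x_{i+1}·y_i), indices taken mod 6.
P→Q: (4)(6) − (-2)(-4) = 16
Q→R: (-2)(9) − (-5)(6) = 12
R→S: (-5)(-5) − (-10)(9) = 115
S→T: (-10)(-8) − (-9)(-5) = 35
T→U: (-9)(-8) − (-6)(-8) = 24
U→P: (-6)(-4) − (4)(-8) = 56
Σ = 258
Area = |Σ|/2 = 129.
Hole:
Apply the shoelace (surveyor's) formula: 2A = Σ (x_i·y_{i+1} − x_{i+1}·y_i), indices taken mod 4.
Cross-terms: 1, -2, -2, 10  ⇒  Σ = 7
Area = |Σ|/2 = 3.5.
Net area = 129 − 3.5 = 125.5.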